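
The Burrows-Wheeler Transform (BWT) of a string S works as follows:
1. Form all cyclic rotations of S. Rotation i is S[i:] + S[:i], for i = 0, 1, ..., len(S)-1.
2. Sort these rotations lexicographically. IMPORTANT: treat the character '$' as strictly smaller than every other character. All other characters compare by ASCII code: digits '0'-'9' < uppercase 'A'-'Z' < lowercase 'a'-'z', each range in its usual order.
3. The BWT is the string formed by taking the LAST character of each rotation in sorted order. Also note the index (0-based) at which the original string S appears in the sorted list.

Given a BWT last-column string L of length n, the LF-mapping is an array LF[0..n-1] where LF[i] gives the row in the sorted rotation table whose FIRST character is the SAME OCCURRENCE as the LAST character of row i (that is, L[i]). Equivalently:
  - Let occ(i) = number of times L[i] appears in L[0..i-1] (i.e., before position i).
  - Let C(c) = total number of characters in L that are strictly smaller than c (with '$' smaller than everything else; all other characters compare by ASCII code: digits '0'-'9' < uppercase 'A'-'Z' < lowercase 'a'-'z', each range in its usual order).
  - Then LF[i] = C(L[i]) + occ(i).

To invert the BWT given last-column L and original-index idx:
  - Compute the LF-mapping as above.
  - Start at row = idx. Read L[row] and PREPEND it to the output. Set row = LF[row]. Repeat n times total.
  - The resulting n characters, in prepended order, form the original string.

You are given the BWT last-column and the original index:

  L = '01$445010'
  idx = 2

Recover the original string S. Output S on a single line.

Answer: 04051410$

Derivation:
LF mapping: 1 4 0 6 7 8 2 5 3
Walk LF starting at row 2, prepending L[row]:
  step 1: row=2, L[2]='$', prepend. Next row=LF[2]=0
  step 2: row=0, L[0]='0', prepend. Next row=LF[0]=1
  step 3: row=1, L[1]='1', prepend. Next row=LF[1]=4
  step 4: row=4, L[4]='4', prepend. Next row=LF[4]=7
  step 5: row=7, L[7]='1', prepend. Next row=LF[7]=5
  step 6: row=5, L[5]='5', prepend. Next row=LF[5]=8
  step 7: row=8, L[8]='0', prepend. Next row=LF[8]=3
  step 8: row=3, L[3]='4', prepend. Next row=LF[3]=6
  step 9: row=6, L[6]='0', prepend. Next row=LF[6]=2
Reversed output: 04051410$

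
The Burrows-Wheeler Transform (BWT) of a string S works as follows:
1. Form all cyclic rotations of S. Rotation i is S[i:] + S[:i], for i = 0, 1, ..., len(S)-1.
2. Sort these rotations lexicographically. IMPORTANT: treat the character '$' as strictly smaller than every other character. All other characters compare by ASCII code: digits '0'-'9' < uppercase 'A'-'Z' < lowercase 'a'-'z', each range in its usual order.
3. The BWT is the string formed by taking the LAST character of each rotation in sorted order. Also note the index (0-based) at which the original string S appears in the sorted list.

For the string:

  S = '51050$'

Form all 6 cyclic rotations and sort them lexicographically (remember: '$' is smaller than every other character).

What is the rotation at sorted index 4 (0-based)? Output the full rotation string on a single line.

All 6 rotations (rotation i = S[i:]+S[:i]):
  rot[0] = 51050$
  rot[1] = 1050$5
  rot[2] = 050$51
  rot[3] = 50$510
  rot[4] = 0$5105
  rot[5] = $51050
Sorted (with $ < everything):
  sorted[0] = $51050
  sorted[1] = 0$5105
  sorted[2] = 050$51
  sorted[3] = 1050$5
  sorted[4] = 50$510
  sorted[5] = 51050$
sorted[4] = 50$510

Answer: 50$510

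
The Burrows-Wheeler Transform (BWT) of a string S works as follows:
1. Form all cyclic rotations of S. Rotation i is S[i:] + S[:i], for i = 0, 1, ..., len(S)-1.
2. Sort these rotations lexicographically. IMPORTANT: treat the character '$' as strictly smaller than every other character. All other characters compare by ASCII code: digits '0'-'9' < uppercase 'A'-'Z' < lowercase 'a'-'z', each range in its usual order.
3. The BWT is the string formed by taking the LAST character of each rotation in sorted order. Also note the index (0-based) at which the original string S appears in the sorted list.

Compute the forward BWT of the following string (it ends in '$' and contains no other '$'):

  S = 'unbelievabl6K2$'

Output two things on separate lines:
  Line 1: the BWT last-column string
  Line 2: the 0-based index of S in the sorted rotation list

All 15 rotations (rotation i = S[i:]+S[:i]):
  rot[0] = unbelievabl6K2$
  rot[1] = nbelievabl6K2$u
  rot[2] = believabl6K2$un
  rot[3] = elievabl6K2$unb
  rot[4] = lievabl6K2$unbe
  rot[5] = ievabl6K2$unbel
  rot[6] = evabl6K2$unbeli
  rot[7] = vabl6K2$unbelie
  rot[8] = abl6K2$unbeliev
  rot[9] = bl6K2$unbelieva
  rot[10] = l6K2$unbelievab
  rot[11] = 6K2$unbelievabl
  rot[12] = K2$unbelievabl6
  rot[13] = 2$unbelievabl6K
  rot[14] = $unbelievabl6K2
Sorted (with $ < everything):
  sorted[0] = $unbelievabl6K2  (last char: '2')
  sorted[1] = 2$unbelievabl6K  (last char: 'K')
  sorted[2] = 6K2$unbelievabl  (last char: 'l')
  sorted[3] = K2$unbelievabl6  (last char: '6')
  sorted[4] = abl6K2$unbeliev  (last char: 'v')
  sorted[5] = believabl6K2$un  (last char: 'n')
  sorted[6] = bl6K2$unbelieva  (last char: 'a')
  sorted[7] = elievabl6K2$unb  (last char: 'b')
  sorted[8] = evabl6K2$unbeli  (last char: 'i')
  sorted[9] = ievabl6K2$unbel  (last char: 'l')
  sorted[10] = l6K2$unbelievab  (last char: 'b')
  sorted[11] = lievabl6K2$unbe  (last char: 'e')
  sorted[12] = nbelievabl6K2$u  (last char: 'u')
  sorted[13] = unbelievabl6K2$  (last char: '$')
  sorted[14] = vabl6K2$unbelie  (last char: 'e')
Last column: 2Kl6vnabilbeu$e
Original string S is at sorted index 13

Answer: 2Kl6vnabilbeu$e
13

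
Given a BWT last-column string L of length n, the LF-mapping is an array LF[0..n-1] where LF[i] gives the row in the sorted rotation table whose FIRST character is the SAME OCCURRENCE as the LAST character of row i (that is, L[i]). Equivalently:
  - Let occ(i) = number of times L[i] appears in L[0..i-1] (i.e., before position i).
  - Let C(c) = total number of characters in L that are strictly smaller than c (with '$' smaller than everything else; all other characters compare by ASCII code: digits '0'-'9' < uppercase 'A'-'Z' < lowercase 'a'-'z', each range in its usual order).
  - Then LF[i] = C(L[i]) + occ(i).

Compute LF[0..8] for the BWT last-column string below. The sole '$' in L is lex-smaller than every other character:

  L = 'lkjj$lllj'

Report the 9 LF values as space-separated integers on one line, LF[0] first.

Char counts: '$':1, 'j':3, 'k':1, 'l':4
C (first-col start): C('$')=0, C('j')=1, C('k')=4, C('l')=5
L[0]='l': occ=0, LF[0]=C('l')+0=5+0=5
L[1]='k': occ=0, LF[1]=C('k')+0=4+0=4
L[2]='j': occ=0, LF[2]=C('j')+0=1+0=1
L[3]='j': occ=1, LF[3]=C('j')+1=1+1=2
L[4]='$': occ=0, LF[4]=C('$')+0=0+0=0
L[5]='l': occ=1, LF[5]=C('l')+1=5+1=6
L[6]='l': occ=2, LF[6]=C('l')+2=5+2=7
L[7]='l': occ=3, LF[7]=C('l')+3=5+3=8
L[8]='j': occ=2, LF[8]=C('j')+2=1+2=3

Answer: 5 4 1 2 0 6 7 8 3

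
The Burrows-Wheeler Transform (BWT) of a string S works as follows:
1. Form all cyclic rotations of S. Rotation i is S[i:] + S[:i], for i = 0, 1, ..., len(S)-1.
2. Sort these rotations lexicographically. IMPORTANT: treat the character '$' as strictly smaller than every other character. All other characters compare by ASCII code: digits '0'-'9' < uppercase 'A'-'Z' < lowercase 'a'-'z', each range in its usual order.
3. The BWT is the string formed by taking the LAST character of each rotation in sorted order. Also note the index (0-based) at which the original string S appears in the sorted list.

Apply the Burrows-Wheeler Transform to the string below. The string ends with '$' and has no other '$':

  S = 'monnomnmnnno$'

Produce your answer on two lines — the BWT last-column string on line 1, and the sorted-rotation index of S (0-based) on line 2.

All 13 rotations (rotation i = S[i:]+S[:i]):
  rot[0] = monnomnmnnno$
  rot[1] = onnomnmnnno$m
  rot[2] = nnomnmnnno$mo
  rot[3] = nomnmnnno$mon
  rot[4] = omnmnnno$monn
  rot[5] = mnmnnno$monno
  rot[6] = nmnnno$monnom
  rot[7] = mnnno$monnomn
  rot[8] = nnno$monnomnm
  rot[9] = nno$monnomnmn
  rot[10] = no$monnomnmnn
  rot[11] = o$monnomnmnnn
  rot[12] = $monnomnmnnno
Sorted (with $ < everything):
  sorted[0] = $monnomnmnnno  (last char: 'o')
  sorted[1] = mnmnnno$monno  (last char: 'o')
  sorted[2] = mnnno$monnomn  (last char: 'n')
  sorted[3] = monnomnmnnno$  (last char: '$')
  sorted[4] = nmnnno$monnom  (last char: 'm')
  sorted[5] = nnno$monnomnm  (last char: 'm')
  sorted[6] = nno$monnomnmn  (last char: 'n')
  sorted[7] = nnomnmnnno$mo  (last char: 'o')
  sorted[8] = no$monnomnmnn  (last char: 'n')
  sorted[9] = nomnmnnno$mon  (last char: 'n')
  sorted[10] = o$monnomnmnnn  (last char: 'n')
  sorted[11] = omnmnnno$monn  (last char: 'n')
  sorted[12] = onnomnmnnno$m  (last char: 'm')
Last column: oon$mmnonnnnm
Original string S is at sorted index 3

Answer: oon$mmnonnnnm
3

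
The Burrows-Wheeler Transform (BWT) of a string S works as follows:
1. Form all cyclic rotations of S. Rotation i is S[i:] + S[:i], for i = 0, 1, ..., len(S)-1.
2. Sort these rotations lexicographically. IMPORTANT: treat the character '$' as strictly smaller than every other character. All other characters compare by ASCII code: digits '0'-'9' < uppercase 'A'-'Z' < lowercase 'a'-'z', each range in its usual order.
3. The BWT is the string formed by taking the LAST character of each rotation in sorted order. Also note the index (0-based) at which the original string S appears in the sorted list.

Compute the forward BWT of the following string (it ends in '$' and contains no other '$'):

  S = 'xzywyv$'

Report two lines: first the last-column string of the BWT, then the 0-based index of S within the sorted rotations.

All 7 rotations (rotation i = S[i:]+S[:i]):
  rot[0] = xzywyv$
  rot[1] = zywyv$x
  rot[2] = ywyv$xz
  rot[3] = wyv$xzy
  rot[4] = yv$xzyw
  rot[5] = v$xzywy
  rot[6] = $xzywyv
Sorted (with $ < everything):
  sorted[0] = $xzywyv  (last char: 'v')
  sorted[1] = v$xzywy  (last char: 'y')
  sorted[2] = wyv$xzy  (last char: 'y')
  sorted[3] = xzywyv$  (last char: '$')
  sorted[4] = yv$xzyw  (last char: 'w')
  sorted[5] = ywyv$xz  (last char: 'z')
  sorted[6] = zywyv$x  (last char: 'x')
Last column: vyy$wzx
Original string S is at sorted index 3

Answer: vyy$wzx
3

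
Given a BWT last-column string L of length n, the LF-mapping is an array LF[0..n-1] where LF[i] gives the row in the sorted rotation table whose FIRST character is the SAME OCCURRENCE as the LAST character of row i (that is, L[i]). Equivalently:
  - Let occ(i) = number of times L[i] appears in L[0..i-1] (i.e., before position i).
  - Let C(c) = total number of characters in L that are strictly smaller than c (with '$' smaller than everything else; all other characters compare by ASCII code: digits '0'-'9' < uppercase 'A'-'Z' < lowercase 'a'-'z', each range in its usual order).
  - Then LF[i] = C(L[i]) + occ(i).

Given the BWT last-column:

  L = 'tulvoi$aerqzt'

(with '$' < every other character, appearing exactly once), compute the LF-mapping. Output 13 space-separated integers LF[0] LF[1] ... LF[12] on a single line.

Char counts: '$':1, 'a':1, 'e':1, 'i':1, 'l':1, 'o':1, 'q':1, 'r':1, 't':2, 'u':1, 'v':1, 'z':1
C (first-col start): C('$')=0, C('a')=1, C('e')=2, C('i')=3, C('l')=4, C('o')=5, C('q')=6, C('r')=7, C('t')=8, C('u')=10, C('v')=11, C('z')=12
L[0]='t': occ=0, LF[0]=C('t')+0=8+0=8
L[1]='u': occ=0, LF[1]=C('u')+0=10+0=10
L[2]='l': occ=0, LF[2]=C('l')+0=4+0=4
L[3]='v': occ=0, LF[3]=C('v')+0=11+0=11
L[4]='o': occ=0, LF[4]=C('o')+0=5+0=5
L[5]='i': occ=0, LF[5]=C('i')+0=3+0=3
L[6]='$': occ=0, LF[6]=C('$')+0=0+0=0
L[7]='a': occ=0, LF[7]=C('a')+0=1+0=1
L[8]='e': occ=0, LF[8]=C('e')+0=2+0=2
L[9]='r': occ=0, LF[9]=C('r')+0=7+0=7
L[10]='q': occ=0, LF[10]=C('q')+0=6+0=6
L[11]='z': occ=0, LF[11]=C('z')+0=12+0=12
L[12]='t': occ=1, LF[12]=C('t')+1=8+1=9

Answer: 8 10 4 11 5 3 0 1 2 7 6 12 9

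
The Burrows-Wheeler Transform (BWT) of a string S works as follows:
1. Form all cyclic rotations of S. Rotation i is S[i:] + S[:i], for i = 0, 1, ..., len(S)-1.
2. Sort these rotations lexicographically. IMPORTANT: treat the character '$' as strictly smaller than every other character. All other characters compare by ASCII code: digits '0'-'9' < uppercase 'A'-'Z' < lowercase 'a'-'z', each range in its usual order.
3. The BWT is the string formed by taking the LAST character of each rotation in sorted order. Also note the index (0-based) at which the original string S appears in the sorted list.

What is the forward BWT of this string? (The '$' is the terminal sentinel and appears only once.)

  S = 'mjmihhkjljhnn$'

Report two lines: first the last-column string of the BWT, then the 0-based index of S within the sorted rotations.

Answer: nihjmlkmhjj$nh
11

Derivation:
All 14 rotations (rotation i = S[i:]+S[:i]):
  rot[0] = mjmihhkjljhnn$
  rot[1] = jmihhkjljhnn$m
  rot[2] = mihhkjljhnn$mj
  rot[3] = ihhkjljhnn$mjm
  rot[4] = hhkjljhnn$mjmi
  rot[5] = hkjljhnn$mjmih
  rot[6] = kjljhnn$mjmihh
  rot[7] = jljhnn$mjmihhk
  rot[8] = ljhnn$mjmihhkj
  rot[9] = jhnn$mjmihhkjl
  rot[10] = hnn$mjmihhkjlj
  rot[11] = nn$mjmihhkjljh
  rot[12] = n$mjmihhkjljhn
  rot[13] = $mjmihhkjljhnn
Sorted (with $ < everything):
  sorted[0] = $mjmihhkjljhnn  (last char: 'n')
  sorted[1] = hhkjljhnn$mjmi  (last char: 'i')
  sorted[2] = hkjljhnn$mjmih  (last char: 'h')
  sorted[3] = hnn$mjmihhkjlj  (last char: 'j')
  sorted[4] = ihhkjljhnn$mjm  (last char: 'm')
  sorted[5] = jhnn$mjmihhkjl  (last char: 'l')
  sorted[6] = jljhnn$mjmihhk  (last char: 'k')
  sorted[7] = jmihhkjljhnn$m  (last char: 'm')
  sorted[8] = kjljhnn$mjmihh  (last char: 'h')
  sorted[9] = ljhnn$mjmihhkj  (last char: 'j')
  sorted[10] = mihhkjljhnn$mj  (last char: 'j')
  sorted[11] = mjmihhkjljhnn$  (last char: '$')
  sorted[12] = n$mjmihhkjljhn  (last char: 'n')
  sorted[13] = nn$mjmihhkjljh  (last char: 'h')
Last column: nihjmlkmhjj$nh
Original string S is at sorted index 11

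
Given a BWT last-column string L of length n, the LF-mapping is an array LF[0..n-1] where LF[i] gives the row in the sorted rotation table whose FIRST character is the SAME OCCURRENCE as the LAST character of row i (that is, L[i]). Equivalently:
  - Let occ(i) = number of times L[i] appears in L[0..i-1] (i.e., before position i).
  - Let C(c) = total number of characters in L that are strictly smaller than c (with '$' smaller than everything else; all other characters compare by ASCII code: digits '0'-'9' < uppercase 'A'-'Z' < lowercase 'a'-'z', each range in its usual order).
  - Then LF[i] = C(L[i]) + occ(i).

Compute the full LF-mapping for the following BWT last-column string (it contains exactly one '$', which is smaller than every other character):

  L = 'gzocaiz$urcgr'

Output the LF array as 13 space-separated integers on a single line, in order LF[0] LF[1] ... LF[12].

Char counts: '$':1, 'a':1, 'c':2, 'g':2, 'i':1, 'o':1, 'r':2, 'u':1, 'z':2
C (first-col start): C('$')=0, C('a')=1, C('c')=2, C('g')=4, C('i')=6, C('o')=7, C('r')=8, C('u')=10, C('z')=11
L[0]='g': occ=0, LF[0]=C('g')+0=4+0=4
L[1]='z': occ=0, LF[1]=C('z')+0=11+0=11
L[2]='o': occ=0, LF[2]=C('o')+0=7+0=7
L[3]='c': occ=0, LF[3]=C('c')+0=2+0=2
L[4]='a': occ=0, LF[4]=C('a')+0=1+0=1
L[5]='i': occ=0, LF[5]=C('i')+0=6+0=6
L[6]='z': occ=1, LF[6]=C('z')+1=11+1=12
L[7]='$': occ=0, LF[7]=C('$')+0=0+0=0
L[8]='u': occ=0, LF[8]=C('u')+0=10+0=10
L[9]='r': occ=0, LF[9]=C('r')+0=8+0=8
L[10]='c': occ=1, LF[10]=C('c')+1=2+1=3
L[11]='g': occ=1, LF[11]=C('g')+1=4+1=5
L[12]='r': occ=1, LF[12]=C('r')+1=8+1=9

Answer: 4 11 7 2 1 6 12 0 10 8 3 5 9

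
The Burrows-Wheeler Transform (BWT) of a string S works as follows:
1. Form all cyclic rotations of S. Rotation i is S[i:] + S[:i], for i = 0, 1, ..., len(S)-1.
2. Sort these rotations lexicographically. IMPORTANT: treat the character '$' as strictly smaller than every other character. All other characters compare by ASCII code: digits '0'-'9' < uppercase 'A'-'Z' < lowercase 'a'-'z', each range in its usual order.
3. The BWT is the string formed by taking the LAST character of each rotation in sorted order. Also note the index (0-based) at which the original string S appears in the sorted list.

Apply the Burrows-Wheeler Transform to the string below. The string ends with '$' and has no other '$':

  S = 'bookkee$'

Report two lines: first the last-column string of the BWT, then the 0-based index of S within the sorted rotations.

All 8 rotations (rotation i = S[i:]+S[:i]):
  rot[0] = bookkee$
  rot[1] = ookkee$b
  rot[2] = okkee$bo
  rot[3] = kkee$boo
  rot[4] = kee$book
  rot[5] = ee$bookk
  rot[6] = e$bookke
  rot[7] = $bookkee
Sorted (with $ < everything):
  sorted[0] = $bookkee  (last char: 'e')
  sorted[1] = bookkee$  (last char: '$')
  sorted[2] = e$bookke  (last char: 'e')
  sorted[3] = ee$bookk  (last char: 'k')
  sorted[4] = kee$book  (last char: 'k')
  sorted[5] = kkee$boo  (last char: 'o')
  sorted[6] = okkee$bo  (last char: 'o')
  sorted[7] = ookkee$b  (last char: 'b')
Last column: e$ekkoob
Original string S is at sorted index 1

Answer: e$ekkoob
1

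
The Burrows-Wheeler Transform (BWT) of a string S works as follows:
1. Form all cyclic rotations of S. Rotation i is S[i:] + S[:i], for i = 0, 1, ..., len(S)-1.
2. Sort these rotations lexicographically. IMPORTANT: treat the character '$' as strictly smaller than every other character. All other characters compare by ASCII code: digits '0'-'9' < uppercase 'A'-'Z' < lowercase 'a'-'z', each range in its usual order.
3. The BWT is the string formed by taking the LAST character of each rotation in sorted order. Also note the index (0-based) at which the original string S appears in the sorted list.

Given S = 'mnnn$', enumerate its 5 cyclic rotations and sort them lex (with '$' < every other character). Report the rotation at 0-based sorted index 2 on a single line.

All 5 rotations (rotation i = S[i:]+S[:i]):
  rot[0] = mnnn$
  rot[1] = nnn$m
  rot[2] = nn$mn
  rot[3] = n$mnn
  rot[4] = $mnnn
Sorted (with $ < everything):
  sorted[0] = $mnnn
  sorted[1] = mnnn$
  sorted[2] = n$mnn
  sorted[3] = nn$mn
  sorted[4] = nnn$m
sorted[2] = n$mnn

Answer: n$mnn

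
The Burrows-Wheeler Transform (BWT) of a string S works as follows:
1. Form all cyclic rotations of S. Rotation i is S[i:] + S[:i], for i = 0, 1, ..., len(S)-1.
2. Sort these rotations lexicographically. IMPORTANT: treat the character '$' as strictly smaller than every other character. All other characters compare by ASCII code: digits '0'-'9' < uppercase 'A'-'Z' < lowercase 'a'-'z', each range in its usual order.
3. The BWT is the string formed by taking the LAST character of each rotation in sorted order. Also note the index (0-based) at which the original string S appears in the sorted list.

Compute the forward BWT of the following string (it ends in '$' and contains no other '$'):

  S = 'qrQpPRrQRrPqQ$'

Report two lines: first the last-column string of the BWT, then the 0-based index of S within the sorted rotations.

Answer: QprqrrQPQP$RRq
10

Derivation:
All 14 rotations (rotation i = S[i:]+S[:i]):
  rot[0] = qrQpPRrQRrPqQ$
  rot[1] = rQpPRrQRrPqQ$q
  rot[2] = QpPRrQRrPqQ$qr
  rot[3] = pPRrQRrPqQ$qrQ
  rot[4] = PRrQRrPqQ$qrQp
  rot[5] = RrQRrPqQ$qrQpP
  rot[6] = rQRrPqQ$qrQpPR
  rot[7] = QRrPqQ$qrQpPRr
  rot[8] = RrPqQ$qrQpPRrQ
  rot[9] = rPqQ$qrQpPRrQR
  rot[10] = PqQ$qrQpPRrQRr
  rot[11] = qQ$qrQpPRrQRrP
  rot[12] = Q$qrQpPRrQRrPq
  rot[13] = $qrQpPRrQRrPqQ
Sorted (with $ < everything):
  sorted[0] = $qrQpPRrQRrPqQ  (last char: 'Q')
  sorted[1] = PRrQRrPqQ$qrQp  (last char: 'p')
  sorted[2] = PqQ$qrQpPRrQRr  (last char: 'r')
  sorted[3] = Q$qrQpPRrQRrPq  (last char: 'q')
  sorted[4] = QRrPqQ$qrQpPRr  (last char: 'r')
  sorted[5] = QpPRrQRrPqQ$qr  (last char: 'r')
  sorted[6] = RrPqQ$qrQpPRrQ  (last char: 'Q')
  sorted[7] = RrQRrPqQ$qrQpP  (last char: 'P')
  sorted[8] = pPRrQRrPqQ$qrQ  (last char: 'Q')
  sorted[9] = qQ$qrQpPRrQRrP  (last char: 'P')
  sorted[10] = qrQpPRrQRrPqQ$  (last char: '$')
  sorted[11] = rPqQ$qrQpPRrQR  (last char: 'R')
  sorted[12] = rQRrPqQ$qrQpPR  (last char: 'R')
  sorted[13] = rQpPRrQRrPqQ$q  (last char: 'q')
Last column: QprqrrQPQP$RRq
Original string S is at sorted index 10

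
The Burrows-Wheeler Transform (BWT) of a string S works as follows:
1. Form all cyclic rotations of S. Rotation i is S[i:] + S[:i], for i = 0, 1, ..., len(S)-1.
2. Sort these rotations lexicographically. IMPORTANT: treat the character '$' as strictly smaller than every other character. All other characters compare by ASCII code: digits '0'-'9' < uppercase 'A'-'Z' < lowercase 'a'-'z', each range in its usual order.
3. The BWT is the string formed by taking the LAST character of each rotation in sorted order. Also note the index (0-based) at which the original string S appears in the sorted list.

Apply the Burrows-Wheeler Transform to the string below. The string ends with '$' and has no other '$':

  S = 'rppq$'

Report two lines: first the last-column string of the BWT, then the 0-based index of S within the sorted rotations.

All 5 rotations (rotation i = S[i:]+S[:i]):
  rot[0] = rppq$
  rot[1] = ppq$r
  rot[2] = pq$rp
  rot[3] = q$rpp
  rot[4] = $rppq
Sorted (with $ < everything):
  sorted[0] = $rppq  (last char: 'q')
  sorted[1] = ppq$r  (last char: 'r')
  sorted[2] = pq$rp  (last char: 'p')
  sorted[3] = q$rpp  (last char: 'p')
  sorted[4] = rppq$  (last char: '$')
Last column: qrpp$
Original string S is at sorted index 4

Answer: qrpp$
4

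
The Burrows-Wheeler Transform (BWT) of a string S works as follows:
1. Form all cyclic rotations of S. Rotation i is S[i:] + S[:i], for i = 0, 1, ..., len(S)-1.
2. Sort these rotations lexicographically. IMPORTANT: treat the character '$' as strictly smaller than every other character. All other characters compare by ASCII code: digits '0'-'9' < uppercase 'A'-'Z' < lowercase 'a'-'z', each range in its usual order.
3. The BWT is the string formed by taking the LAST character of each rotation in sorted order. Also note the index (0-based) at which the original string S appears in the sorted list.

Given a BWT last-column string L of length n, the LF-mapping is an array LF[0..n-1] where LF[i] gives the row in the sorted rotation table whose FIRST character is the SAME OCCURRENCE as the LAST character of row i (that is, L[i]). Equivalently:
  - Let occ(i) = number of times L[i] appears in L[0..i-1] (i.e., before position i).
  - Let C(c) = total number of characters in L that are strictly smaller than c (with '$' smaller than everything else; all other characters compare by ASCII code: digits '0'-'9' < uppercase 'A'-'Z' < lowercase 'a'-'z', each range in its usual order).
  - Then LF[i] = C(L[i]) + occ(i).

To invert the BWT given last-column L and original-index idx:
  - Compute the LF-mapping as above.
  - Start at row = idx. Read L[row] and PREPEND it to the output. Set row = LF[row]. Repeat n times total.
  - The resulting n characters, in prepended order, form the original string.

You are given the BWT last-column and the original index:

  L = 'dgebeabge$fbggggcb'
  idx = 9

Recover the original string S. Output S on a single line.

Answer: ebfeebbcgggabgggd$

Derivation:
LF mapping: 7 12 8 2 9 1 3 13 10 0 11 4 14 15 16 17 6 5
Walk LF starting at row 9, prepending L[row]:
  step 1: row=9, L[9]='$', prepend. Next row=LF[9]=0
  step 2: row=0, L[0]='d', prepend. Next row=LF[0]=7
  step 3: row=7, L[7]='g', prepend. Next row=LF[7]=13
  step 4: row=13, L[13]='g', prepend. Next row=LF[13]=15
  step 5: row=15, L[15]='g', prepend. Next row=LF[15]=17
  step 6: row=17, L[17]='b', prepend. Next row=LF[17]=5
  step 7: row=5, L[5]='a', prepend. Next row=LF[5]=1
  step 8: row=1, L[1]='g', prepend. Next row=LF[1]=12
  step 9: row=12, L[12]='g', prepend. Next row=LF[12]=14
  step 10: row=14, L[14]='g', prepend. Next row=LF[14]=16
  step 11: row=16, L[16]='c', prepend. Next row=LF[16]=6
  step 12: row=6, L[6]='b', prepend. Next row=LF[6]=3
  step 13: row=3, L[3]='b', prepend. Next row=LF[3]=2
  step 14: row=2, L[2]='e', prepend. Next row=LF[2]=8
  step 15: row=8, L[8]='e', prepend. Next row=LF[8]=10
  step 16: row=10, L[10]='f', prepend. Next row=LF[10]=11
  step 17: row=11, L[11]='b', prepend. Next row=LF[11]=4
  step 18: row=4, L[4]='e', prepend. Next row=LF[4]=9
Reversed output: ebfeebbcgggabgggd$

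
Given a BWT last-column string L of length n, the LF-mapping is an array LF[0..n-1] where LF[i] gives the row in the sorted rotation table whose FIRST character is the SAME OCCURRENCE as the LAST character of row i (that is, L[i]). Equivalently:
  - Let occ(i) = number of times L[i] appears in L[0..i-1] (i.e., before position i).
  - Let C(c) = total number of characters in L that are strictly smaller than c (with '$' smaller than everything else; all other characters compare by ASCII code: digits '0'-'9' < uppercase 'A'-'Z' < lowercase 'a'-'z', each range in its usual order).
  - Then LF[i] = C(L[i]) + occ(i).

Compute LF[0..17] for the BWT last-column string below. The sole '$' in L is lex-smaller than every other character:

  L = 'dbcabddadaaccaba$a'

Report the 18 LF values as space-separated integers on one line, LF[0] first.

Char counts: '$':1, 'a':7, 'b':3, 'c':3, 'd':4
C (first-col start): C('$')=0, C('a')=1, C('b')=8, C('c')=11, C('d')=14
L[0]='d': occ=0, LF[0]=C('d')+0=14+0=14
L[1]='b': occ=0, LF[1]=C('b')+0=8+0=8
L[2]='c': occ=0, LF[2]=C('c')+0=11+0=11
L[3]='a': occ=0, LF[3]=C('a')+0=1+0=1
L[4]='b': occ=1, LF[4]=C('b')+1=8+1=9
L[5]='d': occ=1, LF[5]=C('d')+1=14+1=15
L[6]='d': occ=2, LF[6]=C('d')+2=14+2=16
L[7]='a': occ=1, LF[7]=C('a')+1=1+1=2
L[8]='d': occ=3, LF[8]=C('d')+3=14+3=17
L[9]='a': occ=2, LF[9]=C('a')+2=1+2=3
L[10]='a': occ=3, LF[10]=C('a')+3=1+3=4
L[11]='c': occ=1, LF[11]=C('c')+1=11+1=12
L[12]='c': occ=2, LF[12]=C('c')+2=11+2=13
L[13]='a': occ=4, LF[13]=C('a')+4=1+4=5
L[14]='b': occ=2, LF[14]=C('b')+2=8+2=10
L[15]='a': occ=5, LF[15]=C('a')+5=1+5=6
L[16]='$': occ=0, LF[16]=C('$')+0=0+0=0
L[17]='a': occ=6, LF[17]=C('a')+6=1+6=7

Answer: 14 8 11 1 9 15 16 2 17 3 4 12 13 5 10 6 0 7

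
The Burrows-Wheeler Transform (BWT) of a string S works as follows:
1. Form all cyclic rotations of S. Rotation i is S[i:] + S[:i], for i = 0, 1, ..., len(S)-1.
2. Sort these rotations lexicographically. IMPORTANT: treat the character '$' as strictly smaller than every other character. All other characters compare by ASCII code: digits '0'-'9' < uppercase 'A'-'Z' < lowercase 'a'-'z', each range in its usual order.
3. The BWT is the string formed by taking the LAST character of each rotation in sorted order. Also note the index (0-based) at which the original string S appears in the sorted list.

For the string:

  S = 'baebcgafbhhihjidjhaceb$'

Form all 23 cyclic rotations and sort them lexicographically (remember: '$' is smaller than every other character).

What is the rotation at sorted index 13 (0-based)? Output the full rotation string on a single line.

Answer: fbhhihjidjhaceb$baebcga

Derivation:
All 23 rotations (rotation i = S[i:]+S[:i]):
  rot[0] = baebcgafbhhihjidjhaceb$
  rot[1] = aebcgafbhhihjidjhaceb$b
  rot[2] = ebcgafbhhihjidjhaceb$ba
  rot[3] = bcgafbhhihjidjhaceb$bae
  rot[4] = cgafbhhihjidjhaceb$baeb
  rot[5] = gafbhhihjidjhaceb$baebc
  rot[6] = afbhhihjidjhaceb$baebcg
  rot[7] = fbhhihjidjhaceb$baebcga
  rot[8] = bhhihjidjhaceb$baebcgaf
  rot[9] = hhihjidjhaceb$baebcgafb
  rot[10] = hihjidjhaceb$baebcgafbh
  rot[11] = ihjidjhaceb$baebcgafbhh
  rot[12] = hjidjhaceb$baebcgafbhhi
  rot[13] = jidjhaceb$baebcgafbhhih
  rot[14] = idjhaceb$baebcgafbhhihj
  rot[15] = djhaceb$baebcgafbhhihji
  rot[16] = jhaceb$baebcgafbhhihjid
  rot[17] = haceb$baebcgafbhhihjidj
  rot[18] = aceb$baebcgafbhhihjidjh
  rot[19] = ceb$baebcgafbhhihjidjha
  rot[20] = eb$baebcgafbhhihjidjhac
  rot[21] = b$baebcgafbhhihjidjhace
  rot[22] = $baebcgafbhhihjidjhaceb
Sorted (with $ < everything):
  sorted[0] = $baebcgafbhhihjidjhaceb
  sorted[1] = aceb$baebcgafbhhihjidjh
  sorted[2] = aebcgafbhhihjidjhaceb$b
  sorted[3] = afbhhihjidjhaceb$baebcg
  sorted[4] = b$baebcgafbhhihjidjhace
  sorted[5] = baebcgafbhhihjidjhaceb$
  sorted[6] = bcgafbhhihjidjhaceb$bae
  sorted[7] = bhhihjidjhaceb$baebcgaf
  sorted[8] = ceb$baebcgafbhhihjidjha
  sorted[9] = cgafbhhihjidjhaceb$baeb
  sorted[10] = djhaceb$baebcgafbhhihji
  sorted[11] = eb$baebcgafbhhihjidjhac
  sorted[12] = ebcgafbhhihjidjhaceb$ba
  sorted[13] = fbhhihjidjhaceb$baebcga
  sorted[14] = gafbhhihjidjhaceb$baebc
  sorted[15] = haceb$baebcgafbhhihjidj
  sorted[16] = hhihjidjhaceb$baebcgafb
  sorted[17] = hihjidjhaceb$baebcgafbh
  sorted[18] = hjidjhaceb$baebcgafbhhi
  sorted[19] = idjhaceb$baebcgafbhhihj
  sorted[20] = ihjidjhaceb$baebcgafbhh
  sorted[21] = jhaceb$baebcgafbhhihjid
  sorted[22] = jidjhaceb$baebcgafbhhih
sorted[13] = fbhhihjidjhaceb$baebcga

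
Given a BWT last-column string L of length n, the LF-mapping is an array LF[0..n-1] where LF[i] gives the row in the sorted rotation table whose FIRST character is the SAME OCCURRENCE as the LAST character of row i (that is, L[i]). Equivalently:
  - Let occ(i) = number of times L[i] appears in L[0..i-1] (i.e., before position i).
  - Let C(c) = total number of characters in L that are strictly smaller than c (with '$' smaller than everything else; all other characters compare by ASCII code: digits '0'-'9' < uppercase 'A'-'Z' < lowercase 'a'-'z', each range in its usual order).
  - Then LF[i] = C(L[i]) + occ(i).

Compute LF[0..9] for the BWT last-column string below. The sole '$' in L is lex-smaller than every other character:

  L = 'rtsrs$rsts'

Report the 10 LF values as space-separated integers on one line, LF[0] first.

Char counts: '$':1, 'r':3, 's':4, 't':2
C (first-col start): C('$')=0, C('r')=1, C('s')=4, C('t')=8
L[0]='r': occ=0, LF[0]=C('r')+0=1+0=1
L[1]='t': occ=0, LF[1]=C('t')+0=8+0=8
L[2]='s': occ=0, LF[2]=C('s')+0=4+0=4
L[3]='r': occ=1, LF[3]=C('r')+1=1+1=2
L[4]='s': occ=1, LF[4]=C('s')+1=4+1=5
L[5]='$': occ=0, LF[5]=C('$')+0=0+0=0
L[6]='r': occ=2, LF[6]=C('r')+2=1+2=3
L[7]='s': occ=2, LF[7]=C('s')+2=4+2=6
L[8]='t': occ=1, LF[8]=C('t')+1=8+1=9
L[9]='s': occ=3, LF[9]=C('s')+3=4+3=7

Answer: 1 8 4 2 5 0 3 6 9 7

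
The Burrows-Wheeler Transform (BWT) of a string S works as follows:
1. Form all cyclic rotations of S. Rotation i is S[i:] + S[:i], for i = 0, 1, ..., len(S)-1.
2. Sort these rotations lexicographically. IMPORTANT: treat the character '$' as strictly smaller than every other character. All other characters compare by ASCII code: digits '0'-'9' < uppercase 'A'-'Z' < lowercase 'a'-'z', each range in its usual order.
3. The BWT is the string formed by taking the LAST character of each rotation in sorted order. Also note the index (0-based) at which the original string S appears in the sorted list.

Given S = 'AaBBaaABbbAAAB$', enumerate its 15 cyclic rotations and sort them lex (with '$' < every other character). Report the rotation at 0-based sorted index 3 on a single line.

All 15 rotations (rotation i = S[i:]+S[:i]):
  rot[0] = AaBBaaABbbAAAB$
  rot[1] = aBBaaABbbAAAB$A
  rot[2] = BBaaABbbAAAB$Aa
  rot[3] = BaaABbbAAAB$AaB
  rot[4] = aaABbbAAAB$AaBB
  rot[5] = aABbbAAAB$AaBBa
  rot[6] = ABbbAAAB$AaBBaa
  rot[7] = BbbAAAB$AaBBaaA
  rot[8] = bbAAAB$AaBBaaAB
  rot[9] = bAAAB$AaBBaaABb
  rot[10] = AAAB$AaBBaaABbb
  rot[11] = AAB$AaBBaaABbbA
  rot[12] = AB$AaBBaaABbbAA
  rot[13] = B$AaBBaaABbbAAA
  rot[14] = $AaBBaaABbbAAAB
Sorted (with $ < everything):
  sorted[0] = $AaBBaaABbbAAAB
  sorted[1] = AAAB$AaBBaaABbb
  sorted[2] = AAB$AaBBaaABbbA
  sorted[3] = AB$AaBBaaABbbAA
  sorted[4] = ABbbAAAB$AaBBaa
  sorted[5] = AaBBaaABbbAAAB$
  sorted[6] = B$AaBBaaABbbAAA
  sorted[7] = BBaaABbbAAAB$Aa
  sorted[8] = BaaABbbAAAB$AaB
  sorted[9] = BbbAAAB$AaBBaaA
  sorted[10] = aABbbAAAB$AaBBa
  sorted[11] = aBBaaABbbAAAB$A
  sorted[12] = aaABbbAAAB$AaBB
  sorted[13] = bAAAB$AaBBaaABb
  sorted[14] = bbAAAB$AaBBaaAB
sorted[3] = AB$AaBBaaABbbAA

Answer: AB$AaBBaaABbbAA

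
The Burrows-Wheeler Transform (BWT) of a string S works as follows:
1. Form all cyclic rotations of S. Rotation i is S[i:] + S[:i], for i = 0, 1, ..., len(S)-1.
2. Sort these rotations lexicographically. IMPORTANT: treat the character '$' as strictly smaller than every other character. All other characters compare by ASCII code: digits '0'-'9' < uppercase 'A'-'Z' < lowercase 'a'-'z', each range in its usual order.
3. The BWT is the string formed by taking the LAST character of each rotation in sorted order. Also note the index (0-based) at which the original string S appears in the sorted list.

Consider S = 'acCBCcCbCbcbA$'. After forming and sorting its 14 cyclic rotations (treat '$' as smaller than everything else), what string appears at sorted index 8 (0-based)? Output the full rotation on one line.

Answer: bA$acCBCcCbCbc

Derivation:
All 14 rotations (rotation i = S[i:]+S[:i]):
  rot[0] = acCBCcCbCbcbA$
  rot[1] = cCBCcCbCbcbA$a
  rot[2] = CBCcCbCbcbA$ac
  rot[3] = BCcCbCbcbA$acC
  rot[4] = CcCbCbcbA$acCB
  rot[5] = cCbCbcbA$acCBC
  rot[6] = CbCbcbA$acCBCc
  rot[7] = bCbcbA$acCBCcC
  rot[8] = CbcbA$acCBCcCb
  rot[9] = bcbA$acCBCcCbC
  rot[10] = cbA$acCBCcCbCb
  rot[11] = bA$acCBCcCbCbc
  rot[12] = A$acCBCcCbCbcb
  rot[13] = $acCBCcCbCbcbA
Sorted (with $ < everything):
  sorted[0] = $acCBCcCbCbcbA
  sorted[1] = A$acCBCcCbCbcb
  sorted[2] = BCcCbCbcbA$acC
  sorted[3] = CBCcCbCbcbA$ac
  sorted[4] = CbCbcbA$acCBCc
  sorted[5] = CbcbA$acCBCcCb
  sorted[6] = CcCbCbcbA$acCB
  sorted[7] = acCBCcCbCbcbA$
  sorted[8] = bA$acCBCcCbCbc
  sorted[9] = bCbcbA$acCBCcC
  sorted[10] = bcbA$acCBCcCbC
  sorted[11] = cCBCcCbCbcbA$a
  sorted[12] = cCbCbcbA$acCBC
  sorted[13] = cbA$acCBCcCbCb
sorted[8] = bA$acCBCcCbCbc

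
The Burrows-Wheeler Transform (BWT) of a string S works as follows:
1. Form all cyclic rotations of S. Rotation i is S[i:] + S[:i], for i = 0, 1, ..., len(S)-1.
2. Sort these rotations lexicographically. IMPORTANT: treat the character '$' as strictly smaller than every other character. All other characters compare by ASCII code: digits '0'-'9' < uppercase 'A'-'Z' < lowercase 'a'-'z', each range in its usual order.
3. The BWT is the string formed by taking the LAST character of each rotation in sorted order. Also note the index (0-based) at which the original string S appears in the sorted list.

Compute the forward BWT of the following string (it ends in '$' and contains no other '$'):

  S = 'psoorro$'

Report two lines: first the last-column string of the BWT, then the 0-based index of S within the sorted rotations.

All 8 rotations (rotation i = S[i:]+S[:i]):
  rot[0] = psoorro$
  rot[1] = soorro$p
  rot[2] = oorro$ps
  rot[3] = orro$pso
  rot[4] = rro$psoo
  rot[5] = ro$psoor
  rot[6] = o$psoorr
  rot[7] = $psoorro
Sorted (with $ < everything):
  sorted[0] = $psoorro  (last char: 'o')
  sorted[1] = o$psoorr  (last char: 'r')
  sorted[2] = oorro$ps  (last char: 's')
  sorted[3] = orro$pso  (last char: 'o')
  sorted[4] = psoorro$  (last char: '$')
  sorted[5] = ro$psoor  (last char: 'r')
  sorted[6] = rro$psoo  (last char: 'o')
  sorted[7] = soorro$p  (last char: 'p')
Last column: orso$rop
Original string S is at sorted index 4

Answer: orso$rop
4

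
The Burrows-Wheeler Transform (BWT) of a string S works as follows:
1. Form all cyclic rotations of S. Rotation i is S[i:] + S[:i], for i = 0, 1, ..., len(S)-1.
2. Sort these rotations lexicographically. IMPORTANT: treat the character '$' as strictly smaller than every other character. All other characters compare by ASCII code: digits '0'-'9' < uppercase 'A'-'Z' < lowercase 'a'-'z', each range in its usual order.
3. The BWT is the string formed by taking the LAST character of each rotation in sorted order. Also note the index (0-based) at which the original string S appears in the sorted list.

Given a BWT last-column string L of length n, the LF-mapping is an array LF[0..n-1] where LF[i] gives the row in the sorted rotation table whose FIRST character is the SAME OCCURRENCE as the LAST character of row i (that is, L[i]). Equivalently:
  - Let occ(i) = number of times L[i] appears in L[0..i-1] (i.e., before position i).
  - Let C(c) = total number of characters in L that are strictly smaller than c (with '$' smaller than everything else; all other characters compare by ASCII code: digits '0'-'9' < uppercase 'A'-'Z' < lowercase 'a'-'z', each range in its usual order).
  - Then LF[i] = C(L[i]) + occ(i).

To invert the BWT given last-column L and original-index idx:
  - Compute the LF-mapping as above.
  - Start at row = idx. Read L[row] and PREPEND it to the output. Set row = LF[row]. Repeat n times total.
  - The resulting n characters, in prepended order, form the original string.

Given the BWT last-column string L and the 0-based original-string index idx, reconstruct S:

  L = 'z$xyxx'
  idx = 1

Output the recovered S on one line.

Answer: xxyxz$

Derivation:
LF mapping: 5 0 1 4 2 3
Walk LF starting at row 1, prepending L[row]:
  step 1: row=1, L[1]='$', prepend. Next row=LF[1]=0
  step 2: row=0, L[0]='z', prepend. Next row=LF[0]=5
  step 3: row=5, L[5]='x', prepend. Next row=LF[5]=3
  step 4: row=3, L[3]='y', prepend. Next row=LF[3]=4
  step 5: row=4, L[4]='x', prepend. Next row=LF[4]=2
  step 6: row=2, L[2]='x', prepend. Next row=LF[2]=1
Reversed output: xxyxz$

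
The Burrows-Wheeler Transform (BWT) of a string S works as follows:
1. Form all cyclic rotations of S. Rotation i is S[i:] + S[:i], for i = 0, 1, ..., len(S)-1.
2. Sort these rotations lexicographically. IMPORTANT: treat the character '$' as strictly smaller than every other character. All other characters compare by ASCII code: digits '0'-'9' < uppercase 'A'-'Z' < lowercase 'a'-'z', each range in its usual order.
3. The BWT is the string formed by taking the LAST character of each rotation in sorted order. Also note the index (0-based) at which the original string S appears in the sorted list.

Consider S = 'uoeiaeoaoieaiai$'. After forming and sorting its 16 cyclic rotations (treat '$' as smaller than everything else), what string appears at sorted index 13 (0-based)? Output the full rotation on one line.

Answer: oeiaeoaoieaiai$u

Derivation:
All 16 rotations (rotation i = S[i:]+S[:i]):
  rot[0] = uoeiaeoaoieaiai$
  rot[1] = oeiaeoaoieaiai$u
  rot[2] = eiaeoaoieaiai$uo
  rot[3] = iaeoaoieaiai$uoe
  rot[4] = aeoaoieaiai$uoei
  rot[5] = eoaoieaiai$uoeia
  rot[6] = oaoieaiai$uoeiae
  rot[7] = aoieaiai$uoeiaeo
  rot[8] = oieaiai$uoeiaeoa
  rot[9] = ieaiai$uoeiaeoao
  rot[10] = eaiai$uoeiaeoaoi
  rot[11] = aiai$uoeiaeoaoie
  rot[12] = iai$uoeiaeoaoiea
  rot[13] = ai$uoeiaeoaoieai
  rot[14] = i$uoeiaeoaoieaia
  rot[15] = $uoeiaeoaoieaiai
Sorted (with $ < everything):
  sorted[0] = $uoeiaeoaoieaiai
  sorted[1] = aeoaoieaiai$uoei
  sorted[2] = ai$uoeiaeoaoieai
  sorted[3] = aiai$uoeiaeoaoie
  sorted[4] = aoieaiai$uoeiaeo
  sorted[5] = eaiai$uoeiaeoaoi
  sorted[6] = eiaeoaoieaiai$uo
  sorted[7] = eoaoieaiai$uoeia
  sorted[8] = i$uoeiaeoaoieaia
  sorted[9] = iaeoaoieaiai$uoe
  sorted[10] = iai$uoeiaeoaoiea
  sorted[11] = ieaiai$uoeiaeoao
  sorted[12] = oaoieaiai$uoeiae
  sorted[13] = oeiaeoaoieaiai$u
  sorted[14] = oieaiai$uoeiaeoa
  sorted[15] = uoeiaeoaoieaiai$
sorted[13] = oeiaeoaoieaiai$u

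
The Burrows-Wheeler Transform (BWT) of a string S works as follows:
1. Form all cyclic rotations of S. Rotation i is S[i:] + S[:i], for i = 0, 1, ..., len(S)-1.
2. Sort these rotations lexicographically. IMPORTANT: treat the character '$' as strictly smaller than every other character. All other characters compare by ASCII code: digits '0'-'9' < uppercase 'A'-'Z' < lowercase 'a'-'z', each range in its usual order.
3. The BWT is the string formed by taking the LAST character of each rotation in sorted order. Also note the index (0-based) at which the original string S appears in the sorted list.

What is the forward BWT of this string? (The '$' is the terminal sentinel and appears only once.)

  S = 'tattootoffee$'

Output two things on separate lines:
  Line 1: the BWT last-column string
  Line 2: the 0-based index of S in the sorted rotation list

All 13 rotations (rotation i = S[i:]+S[:i]):
  rot[0] = tattootoffee$
  rot[1] = attootoffee$t
  rot[2] = ttootoffee$ta
  rot[3] = tootoffee$tat
  rot[4] = ootoffee$tatt
  rot[5] = otoffee$tatto
  rot[6] = toffee$tattoo
  rot[7] = offee$tattoot
  rot[8] = ffee$tattooto
  rot[9] = fee$tattootof
  rot[10] = ee$tattootoff
  rot[11] = e$tattootoffe
  rot[12] = $tattootoffee
Sorted (with $ < everything):
  sorted[0] = $tattootoffee  (last char: 'e')
  sorted[1] = attootoffee$t  (last char: 't')
  sorted[2] = e$tattootoffe  (last char: 'e')
  sorted[3] = ee$tattootoff  (last char: 'f')
  sorted[4] = fee$tattootof  (last char: 'f')
  sorted[5] = ffee$tattooto  (last char: 'o')
  sorted[6] = offee$tattoot  (last char: 't')
  sorted[7] = ootoffee$tatt  (last char: 't')
  sorted[8] = otoffee$tatto  (last char: 'o')
  sorted[9] = tattootoffee$  (last char: '$')
  sorted[10] = toffee$tattoo  (last char: 'o')
  sorted[11] = tootoffee$tat  (last char: 't')
  sorted[12] = ttootoffee$ta  (last char: 'a')
Last column: eteffotto$ota
Original string S is at sorted index 9

Answer: eteffotto$ota
9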